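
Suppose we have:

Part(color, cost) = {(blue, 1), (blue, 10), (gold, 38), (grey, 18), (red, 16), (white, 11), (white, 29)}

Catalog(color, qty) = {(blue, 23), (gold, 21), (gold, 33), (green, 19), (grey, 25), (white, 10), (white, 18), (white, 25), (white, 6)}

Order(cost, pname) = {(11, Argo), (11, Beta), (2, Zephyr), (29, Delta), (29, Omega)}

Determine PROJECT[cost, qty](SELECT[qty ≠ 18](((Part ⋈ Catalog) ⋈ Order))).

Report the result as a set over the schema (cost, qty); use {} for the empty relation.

{(11, 10), (11, 25), (11, 6), (29, 10), (29, 25), (29, 6)}

Joining Part and Catalog on color yields {(blue, 1, 23), (blue, 10, 23), (gold, 38, 21), (gold, 38, 33), (grey, 18, 25), (white, 11, 10), (white, 11, 18), (white, 11, 25), (white, 11, 6), (white, 29, 10), (white, 29, 18), (white, 29, 25), (white, 29, 6)}.
Joining (Part ⋈ Catalog) and Order on cost yields {(white, 11, 10, Argo), (white, 11, 10, Beta), (white, 11, 18, Argo), (white, 11, 18, Beta), (white, 11, 25, Argo), (white, 11, 25, Beta), (white, 11, 6, Argo), (white, 11, 6, Beta), (white, 29, 10, Delta), (white, 29, 10, Omega), (white, 29, 18, Delta), (white, 29, 18, Omega), (white, 29, 25, Delta), (white, 29, 25, Omega), (white, 29, 6, Delta), (white, 29, 6, Omega)}.
σ[qty ≠ 18]: keep tuples satisfying qty ≠ 18 → {(white, 11, 10, Argo), (white, 11, 10, Beta), (white, 11, 25, Argo), (white, 11, 25, Beta), (white, 11, 6, Argo), (white, 11, 6, Beta), (white, 29, 10, Delta), (white, 29, 10, Omega), (white, 29, 25, Delta), (white, 29, 25, Omega), (white, 29, 6, Delta), (white, 29, 6, Omega)}
π_{cost, qty} gives {(11, 10), (11, 25), (11, 6), (29, 10), (29, 25), (29, 6)} (6 duplicate(s) eliminated).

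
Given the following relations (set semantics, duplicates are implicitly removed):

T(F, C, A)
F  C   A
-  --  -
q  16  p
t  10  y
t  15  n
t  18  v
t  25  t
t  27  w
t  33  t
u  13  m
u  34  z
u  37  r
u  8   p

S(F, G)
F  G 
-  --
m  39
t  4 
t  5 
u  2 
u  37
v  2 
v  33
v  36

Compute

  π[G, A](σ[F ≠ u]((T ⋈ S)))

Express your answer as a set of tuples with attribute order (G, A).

{(4, n), (4, t), (4, v), (4, w), (4, y), (5, n), (5, t), (5, v), (5, w), (5, y)}

Natural join on F: {(t, 10, y, 4), (t, 10, y, 5), (t, 15, n, 4), (t, 15, n, 5), (t, 18, v, 4), (t, 18, v, 5), (t, 25, t, 4), (t, 25, t, 5), (t, 27, w, 4), (t, 27, w, 5), (t, 33, t, 4), (t, 33, t, 5), (u, 13, m, 2), (u, 13, m, 37), (u, 34, z, 2), (u, 34, z, 37), (u, 37, r, 2), (u, 37, r, 37), (u, 8, p, 2), (u, 8, p, 37)}
Apply σ_{F ≠ u}; surviving tuples: {(t, 10, y, 4), (t, 10, y, 5), (t, 15, n, 4), (t, 15, n, 5), (t, 18, v, 4), (t, 18, v, 5), (t, 25, t, 4), (t, 25, t, 5), (t, 27, w, 4), (t, 27, w, 5), (t, 33, t, 4), (t, 33, t, 5)}
π[G, A]: project onto (G, A) (2 duplicate(s) eliminated) → {(4, n), (4, t), (4, v), (4, w), (4, y), (5, n), (5, t), (5, v), (5, w), (5, y)}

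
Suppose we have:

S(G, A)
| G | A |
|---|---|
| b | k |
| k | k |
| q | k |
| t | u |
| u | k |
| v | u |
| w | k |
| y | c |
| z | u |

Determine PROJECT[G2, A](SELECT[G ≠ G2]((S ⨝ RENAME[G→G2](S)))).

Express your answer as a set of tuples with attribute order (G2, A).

ρ[G→G2]: schema becomes (G2, A); tuples unchanged.
Natural join on A: {(b, k, b), (b, k, k), (b, k, q), (b, k, u), (b, k, w), (k, k, b), (k, k, k), (k, k, q), (k, k, u), (k, k, w), (q, k, b), (q, k, k), (q, k, q), (q, k, u), (q, k, w), (t, u, t), (t, u, v), (t, u, z), (u, k, b), (u, k, k), (u, k, q), (u, k, u), (u, k, w), (v, u, t), (v, u, v), (v, u, z), (w, k, b), (w, k, k), (w, k, q), (w, k, u), (w, k, w), (y, c, y), (z, u, t), (z, u, v), (z, u, z)}
Apply σ_{G ≠ G2}; surviving tuples: {(b, k, k), (b, k, q), (b, k, u), (b, k, w), (k, k, b), (k, k, q), (k, k, u), (k, k, w), (q, k, b), (q, k, k), (q, k, u), (q, k, w), (t, u, v), (t, u, z), (u, k, b), (u, k, k), (u, k, q), (u, k, w), (v, u, t), (v, u, z), (w, k, b), (w, k, k), (w, k, q), (w, k, u), (z, u, t), (z, u, v)}
π_{G2, A} gives {(b, k), (k, k), (q, k), (t, u), (u, k), (v, u), (w, k), (z, u)} (18 duplicate(s) eliminated).

{(b, k), (k, k), (q, k), (t, u), (u, k), (v, u), (w, k), (z, u)}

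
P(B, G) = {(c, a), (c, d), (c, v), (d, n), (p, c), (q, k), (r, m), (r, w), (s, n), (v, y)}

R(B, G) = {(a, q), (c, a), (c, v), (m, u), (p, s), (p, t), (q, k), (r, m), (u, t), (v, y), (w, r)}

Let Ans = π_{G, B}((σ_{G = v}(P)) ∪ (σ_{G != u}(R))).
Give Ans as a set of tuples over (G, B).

{(a, c), (k, q), (m, r), (q, a), (r, w), (s, p), (t, p), (t, u), (v, c), (y, v)}

Filtering on G = v leaves {(c, v)}.
Filtering on G != u leaves {(a, q), (c, a), (c, v), (p, s), (p, t), (q, k), (r, m), (u, t), (v, y), (w, r)}.
Taking the union: {(a, q), (c, a), (c, v), (p, s), (p, t), (q, k), (r, m), (u, t), (v, y), (w, r)}
π_{G, B} gives {(a, c), (k, q), (m, r), (q, a), (r, w), (s, p), (t, p), (t, u), (v, c), (y, v)}.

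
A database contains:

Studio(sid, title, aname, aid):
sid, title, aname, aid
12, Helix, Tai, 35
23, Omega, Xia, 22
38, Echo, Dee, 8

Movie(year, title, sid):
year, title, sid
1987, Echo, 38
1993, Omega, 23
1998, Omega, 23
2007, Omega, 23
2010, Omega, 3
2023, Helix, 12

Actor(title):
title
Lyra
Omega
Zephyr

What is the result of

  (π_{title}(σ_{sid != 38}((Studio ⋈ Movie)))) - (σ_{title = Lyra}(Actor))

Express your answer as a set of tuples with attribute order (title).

Joining Studio and Movie on sid, title yields {(12, Helix, Tai, 35, 2023), (23, Omega, Xia, 22, 1993), (23, Omega, Xia, 22, 1998), (23, Omega, Xia, 22, 2007), (38, Echo, Dee, 8, 1987)}.
Filtering on sid != 38 leaves {(12, Helix, Tai, 35, 2023), (23, Omega, Xia, 22, 1993), (23, Omega, Xia, 22, 1998), (23, Omega, Xia, 22, 2007)}.
π[title]: project onto (title) (2 duplicate(s) eliminated) → {Helix, Omega}
Filtering on title = Lyra leaves {Lyra}.
Set difference of the two operands is {Helix, Omega}.

{Helix, Omega}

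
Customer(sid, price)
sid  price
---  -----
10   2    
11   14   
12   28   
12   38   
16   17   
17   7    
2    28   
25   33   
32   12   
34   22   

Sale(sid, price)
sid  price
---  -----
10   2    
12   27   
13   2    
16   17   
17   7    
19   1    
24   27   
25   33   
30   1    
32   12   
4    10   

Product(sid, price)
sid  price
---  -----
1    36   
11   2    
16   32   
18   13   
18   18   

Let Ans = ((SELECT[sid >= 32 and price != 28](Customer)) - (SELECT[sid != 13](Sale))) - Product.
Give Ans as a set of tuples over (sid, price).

{(34, 22)}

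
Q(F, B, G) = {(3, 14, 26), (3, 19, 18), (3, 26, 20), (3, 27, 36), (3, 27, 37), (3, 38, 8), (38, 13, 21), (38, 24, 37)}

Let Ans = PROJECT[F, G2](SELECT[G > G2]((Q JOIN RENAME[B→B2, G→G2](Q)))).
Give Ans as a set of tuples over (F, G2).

{(3, 18), (3, 20), (3, 26), (3, 36), (3, 8), (38, 21)}

ρ[B→B2, G→G2]: schema becomes (F, B2, G2); tuples unchanged.
Q ⋈ RENAME[B→B2, G→G2](Q) (natural join on F): {(3, 14, 26, 14, 26), (3, 14, 26, 19, 18), (3, 14, 26, 26, 20), (3, 14, 26, 27, 36), (3, 14, 26, 27, 37), (3, 14, 26, 38, 8), (3, 19, 18, 14, 26), (3, 19, 18, 19, 18), (3, 19, 18, 26, 20), (3, 19, 18, 27, 36), (3, 19, 18, 27, 37), (3, 19, 18, 38, 8), (3, 26, 20, 14, 26), (3, 26, 20, 19, 18), (3, 26, 20, 26, 20), (3, 26, 20, 27, 36), (3, 26, 20, 27, 37), (3, 26, 20, 38, 8), (3, 27, 36, 14, 26), (3, 27, 36, 19, 18), (3, 27, 36, 26, 20), (3, 27, 36, 27, 36), (3, 27, 36, 27, 37), (3, 27, 36, 38, 8), (3, 27, 37, 14, 26), (3, 27, 37, 19, 18), (3, 27, 37, 26, 20), (3, 27, 37, 27, 36), (3, 27, 37, 27, 37), (3, 27, 37, 38, 8), (3, 38, 8, 14, 26), (3, 38, 8, 19, 18), (3, 38, 8, 26, 20), (3, 38, 8, 27, 36), (3, 38, 8, 27, 37), (3, 38, 8, 38, 8), (38, 13, 21, 13, 21), (38, 13, 21, 24, 37), (38, 24, 37, 13, 21), (38, 24, 37, 24, 37)}
Selection G > G2: {(3, 14, 26, 19, 18), (3, 14, 26, 26, 20), (3, 14, 26, 38, 8), (3, 19, 18, 38, 8), (3, 26, 20, 19, 18), (3, 26, 20, 38, 8), (3, 27, 36, 14, 26), (3, 27, 36, 19, 18), (3, 27, 36, 26, 20), (3, 27, 36, 38, 8), (3, 27, 37, 14, 26), (3, 27, 37, 19, 18), (3, 27, 37, 26, 20), (3, 27, 37, 27, 36), (3, 27, 37, 38, 8), (38, 24, 37, 13, 21)}
Keep only column(s) F, G2 (10 duplicate(s) eliminated): {(3, 18), (3, 20), (3, 26), (3, 36), (3, 8), (38, 21)}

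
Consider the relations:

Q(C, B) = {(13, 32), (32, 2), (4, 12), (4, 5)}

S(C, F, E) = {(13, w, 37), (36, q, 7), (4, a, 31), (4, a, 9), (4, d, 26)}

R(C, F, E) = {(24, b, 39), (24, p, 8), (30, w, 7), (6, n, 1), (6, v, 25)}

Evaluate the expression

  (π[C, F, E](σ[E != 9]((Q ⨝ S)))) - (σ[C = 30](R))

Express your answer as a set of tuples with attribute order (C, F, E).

{(13, w, 37), (4, a, 31), (4, d, 26)}

Joining Q and S on C yields {(13, 32, w, 37), (4, 12, a, 31), (4, 12, a, 9), (4, 12, d, 26), (4, 5, a, 31), (4, 5, a, 9), (4, 5, d, 26)}.
Filtering on E != 9 leaves {(13, 32, w, 37), (4, 12, a, 31), (4, 12, d, 26), (4, 5, a, 31), (4, 5, d, 26)}.
Keep only column(s) C, F, E (2 duplicate(s) eliminated): {(13, w, 37), (4, a, 31), (4, d, 26)}
Filtering on C = 30 leaves {(30, w, 7)}.
Taking the difference: {(13, w, 37), (4, a, 31), (4, d, 26)}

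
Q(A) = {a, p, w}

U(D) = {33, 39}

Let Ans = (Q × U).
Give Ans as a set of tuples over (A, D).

{(a, 33), (a, 39), (p, 33), (p, 39), (w, 33), (w, 39)}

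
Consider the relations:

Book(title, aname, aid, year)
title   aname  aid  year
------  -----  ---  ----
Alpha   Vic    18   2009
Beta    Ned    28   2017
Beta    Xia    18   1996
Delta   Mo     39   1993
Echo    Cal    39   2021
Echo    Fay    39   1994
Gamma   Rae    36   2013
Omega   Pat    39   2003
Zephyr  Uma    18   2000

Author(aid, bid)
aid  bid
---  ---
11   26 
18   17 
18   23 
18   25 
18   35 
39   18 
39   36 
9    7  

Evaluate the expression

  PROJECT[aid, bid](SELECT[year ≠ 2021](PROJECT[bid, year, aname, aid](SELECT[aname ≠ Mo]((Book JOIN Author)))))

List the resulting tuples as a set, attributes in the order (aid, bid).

{(18, 17), (18, 23), (18, 25), (18, 35), (39, 18), (39, 36)}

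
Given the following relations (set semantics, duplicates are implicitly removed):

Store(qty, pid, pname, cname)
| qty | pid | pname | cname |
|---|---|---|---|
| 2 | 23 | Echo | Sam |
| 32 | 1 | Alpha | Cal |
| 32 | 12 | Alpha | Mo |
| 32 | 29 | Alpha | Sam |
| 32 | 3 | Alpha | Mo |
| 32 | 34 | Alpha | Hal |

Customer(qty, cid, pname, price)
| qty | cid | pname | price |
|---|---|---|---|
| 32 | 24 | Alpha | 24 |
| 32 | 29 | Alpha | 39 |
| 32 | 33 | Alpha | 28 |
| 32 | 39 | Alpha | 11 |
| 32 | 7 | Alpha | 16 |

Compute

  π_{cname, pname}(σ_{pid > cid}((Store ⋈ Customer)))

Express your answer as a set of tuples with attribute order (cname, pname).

Store ⋈ Customer (natural join on qty, pname): {(32, 1, Alpha, Cal, 24, 24), (32, 1, Alpha, Cal, 29, 39), (32, 1, Alpha, Cal, 33, 28), (32, 1, Alpha, Cal, 39, 11), (32, 1, Alpha, Cal, 7, 16), (32, 12, Alpha, Mo, 24, 24), (32, 12, Alpha, Mo, 29, 39), (32, 12, Alpha, Mo, 33, 28), (32, 12, Alpha, Mo, 39, 11), (32, 12, Alpha, Mo, 7, 16), (32, 29, Alpha, Sam, 24, 24), (32, 29, Alpha, Sam, 29, 39), (32, 29, Alpha, Sam, 33, 28), (32, 29, Alpha, Sam, 39, 11), (32, 29, Alpha, Sam, 7, 16), (32, 3, Alpha, Mo, 24, 24), (32, 3, Alpha, Mo, 29, 39), (32, 3, Alpha, Mo, 33, 28), (32, 3, Alpha, Mo, 39, 11), (32, 3, Alpha, Mo, 7, 16), (32, 34, Alpha, Hal, 24, 24), (32, 34, Alpha, Hal, 29, 39), (32, 34, Alpha, Hal, 33, 28), (32, 34, Alpha, Hal, 39, 11), (32, 34, Alpha, Hal, 7, 16)}
σ[pid > cid]: keep tuples satisfying pid > cid → {(32, 12, Alpha, Mo, 7, 16), (32, 29, Alpha, Sam, 24, 24), (32, 29, Alpha, Sam, 7, 16), (32, 34, Alpha, Hal, 24, 24), (32, 34, Alpha, Hal, 29, 39), (32, 34, Alpha, Hal, 33, 28), (32, 34, Alpha, Hal, 7, 16)}
π_{cname, pname} gives {(Hal, Alpha), (Mo, Alpha), (Sam, Alpha)} (4 duplicate(s) eliminated).

{(Hal, Alpha), (Mo, Alpha), (Sam, Alpha)}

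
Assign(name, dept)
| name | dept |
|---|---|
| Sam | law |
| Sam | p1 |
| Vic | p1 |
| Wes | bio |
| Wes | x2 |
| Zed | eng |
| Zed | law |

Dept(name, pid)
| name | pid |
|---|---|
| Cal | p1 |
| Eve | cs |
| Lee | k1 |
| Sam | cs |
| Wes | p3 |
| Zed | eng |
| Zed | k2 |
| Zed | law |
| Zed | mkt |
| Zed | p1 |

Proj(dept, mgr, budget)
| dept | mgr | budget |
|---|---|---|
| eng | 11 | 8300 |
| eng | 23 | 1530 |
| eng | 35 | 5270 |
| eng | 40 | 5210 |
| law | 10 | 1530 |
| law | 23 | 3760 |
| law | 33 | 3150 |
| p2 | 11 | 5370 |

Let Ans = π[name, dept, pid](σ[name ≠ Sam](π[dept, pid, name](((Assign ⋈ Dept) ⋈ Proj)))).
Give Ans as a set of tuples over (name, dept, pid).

{(Zed, eng, eng), (Zed, eng, k2), (Zed, eng, law), (Zed, eng, mkt), (Zed, eng, p1), (Zed, law, eng), (Zed, law, k2), (Zed, law, law), (Zed, law, mkt), (Zed, law, p1)}

Assign ⋈ Dept (natural join on name): {(Sam, law, cs), (Sam, p1, cs), (Wes, bio, p3), (Wes, x2, p3), (Zed, eng, eng), (Zed, eng, k2), (Zed, eng, law), (Zed, eng, mkt), (Zed, eng, p1), (Zed, law, eng), (Zed, law, k2), (Zed, law, law), (Zed, law, mkt), (Zed, law, p1)}
(Assign ⋈ Dept) ⋈ Proj (natural join on dept): {(Sam, law, cs, 10, 1530), (Sam, law, cs, 23, 3760), (Sam, law, cs, 33, 3150), (Zed, eng, eng, 11, 8300), (Zed, eng, eng, 23, 1530), (Zed, eng, eng, 35, 5270), (Zed, eng, eng, 40, 5210), (Zed, eng, k2, 11, 8300), (Zed, eng, k2, 23, 1530), (Zed, eng, k2, 35, 5270), (Zed, eng, k2, 40, 5210), (Zed, eng, law, 11, 8300), (Zed, eng, law, 23, 1530), (Zed, eng, law, 35, 5270), (Zed, eng, law, 40, 5210), (Zed, eng, mkt, 11, 8300), (Zed, eng, mkt, 23, 1530), (Zed, eng, mkt, 35, 5270), (Zed, eng, mkt, 40, 5210), (Zed, eng, p1, 11, 8300), (Zed, eng, p1, 23, 1530), (Zed, eng, p1, 35, 5270), (Zed, eng, p1, 40, 5210), (Zed, law, eng, 10, 1530), (Zed, law, eng, 23, 3760), (Zed, law, eng, 33, 3150), (Zed, law, k2, 10, 1530), (Zed, law, k2, 23, 3760), (Zed, law, k2, 33, 3150), (Zed, law, law, 10, 1530), (Zed, law, law, 23, 3760), (Zed, law, law, 33, 3150), (Zed, law, mkt, 10, 1530), (Zed, law, mkt, 23, 3760), (Zed, law, mkt, 33, 3150), (Zed, law, p1, 10, 1530), (Zed, law, p1, 23, 3760), (Zed, law, p1, 33, 3150)}
Keep only column(s) dept, pid, name (27 duplicate(s) eliminated): {(eng, eng, Zed), (eng, k2, Zed), (eng, law, Zed), (eng, mkt, Zed), (eng, p1, Zed), (law, cs, Sam), (law, eng, Zed), (law, k2, Zed), (law, law, Zed), (law, mkt, Zed), (law, p1, Zed)}
Apply σ_{name ≠ Sam}; surviving tuples: {(eng, eng, Zed), (eng, k2, Zed), (eng, law, Zed), (eng, mkt, Zed), (eng, p1, Zed), (law, eng, Zed), (law, k2, Zed), (law, law, Zed), (law, mkt, Zed), (law, p1, Zed)}
Keep only column(s) name, dept, pid: {(Zed, eng, eng), (Zed, eng, k2), (Zed, eng, law), (Zed, eng, mkt), (Zed, eng, p1), (Zed, law, eng), (Zed, law, k2), (Zed, law, law), (Zed, law, mkt), (Zed, law, p1)}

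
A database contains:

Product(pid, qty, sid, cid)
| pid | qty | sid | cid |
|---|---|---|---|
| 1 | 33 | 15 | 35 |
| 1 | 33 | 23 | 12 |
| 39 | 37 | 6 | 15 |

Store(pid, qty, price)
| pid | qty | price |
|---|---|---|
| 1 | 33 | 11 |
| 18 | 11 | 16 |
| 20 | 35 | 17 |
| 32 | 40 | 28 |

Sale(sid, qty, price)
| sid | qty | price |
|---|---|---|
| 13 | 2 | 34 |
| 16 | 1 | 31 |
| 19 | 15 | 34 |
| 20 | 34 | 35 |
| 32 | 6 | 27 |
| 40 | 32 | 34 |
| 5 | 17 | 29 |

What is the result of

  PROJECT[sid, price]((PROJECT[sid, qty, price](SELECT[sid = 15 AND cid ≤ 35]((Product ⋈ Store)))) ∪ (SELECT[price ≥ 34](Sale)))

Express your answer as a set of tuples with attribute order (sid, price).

Natural join on pid, qty: {(1, 33, 15, 35, 11), (1, 33, 23, 12, 11)}
σ[sid = 15 AND cid ≤ 35]: keep tuples satisfying sid = 15 AND cid ≤ 35 → {(1, 33, 15, 35, 11)}
Keep only column(s) sid, qty, price: {(15, 33, 11)}
σ[price ≥ 34]: keep tuples satisfying price ≥ 34 → {(13, 2, 34), (19, 15, 34), (20, 34, 35), (40, 32, 34)}
Taking the union: {(13, 2, 34), (15, 33, 11), (19, 15, 34), (20, 34, 35), (40, 32, 34)}
Keep only column(s) sid, price: {(13, 34), (15, 11), (19, 34), (20, 35), (40, 34)}

{(13, 34), (15, 11), (19, 34), (20, 35), (40, 34)}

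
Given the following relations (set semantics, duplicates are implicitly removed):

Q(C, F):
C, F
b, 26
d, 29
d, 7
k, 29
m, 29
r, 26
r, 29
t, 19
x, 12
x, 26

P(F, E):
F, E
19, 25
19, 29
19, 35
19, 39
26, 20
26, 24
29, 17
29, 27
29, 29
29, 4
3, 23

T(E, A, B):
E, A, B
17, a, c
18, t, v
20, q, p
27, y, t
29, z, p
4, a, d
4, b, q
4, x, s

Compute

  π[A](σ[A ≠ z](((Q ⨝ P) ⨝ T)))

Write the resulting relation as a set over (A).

{a, b, q, x, y}

Joining Q and P on F yields {(b, 26, 20), (b, 26, 24), (d, 29, 17), (d, 29, 27), (d, 29, 29), (d, 29, 4), (k, 29, 17), (k, 29, 27), (k, 29, 29), (k, 29, 4), (m, 29, 17), (m, 29, 27), (m, 29, 29), (m, 29, 4), (r, 26, 20), (r, 26, 24), (r, 29, 17), (r, 29, 27), (r, 29, 29), (r, 29, 4), (t, 19, 25), (t, 19, 29), (t, 19, 35), (t, 19, 39), (x, 26, 20), (x, 26, 24)}.
Joining (Q ⨝ P) and T on E yields {(b, 26, 20, q, p), (d, 29, 17, a, c), (d, 29, 27, y, t), (d, 29, 29, z, p), (d, 29, 4, a, d), (d, 29, 4, b, q), (d, 29, 4, x, s), (k, 29, 17, a, c), (k, 29, 27, y, t), (k, 29, 29, z, p), (k, 29, 4, a, d), (k, 29, 4, b, q), (k, 29, 4, x, s), (m, 29, 17, a, c), (m, 29, 27, y, t), (m, 29, 29, z, p), (m, 29, 4, a, d), (m, 29, 4, b, q), (m, 29, 4, x, s), (r, 26, 20, q, p), (r, 29, 17, a, c), (r, 29, 27, y, t), (r, 29, 29, z, p), (r, 29, 4, a, d), (r, 29, 4, b, q), (r, 29, 4, x, s), (t, 19, 29, z, p), (x, 26, 20, q, p)}.
Apply σ_{A ≠ z}; surviving tuples: {(b, 26, 20, q, p), (d, 29, 17, a, c), (d, 29, 27, y, t), (d, 29, 4, a, d), (d, 29, 4, b, q), (d, 29, 4, x, s), (k, 29, 17, a, c), (k, 29, 27, y, t), (k, 29, 4, a, d), (k, 29, 4, b, q), (k, 29, 4, x, s), (m, 29, 17, a, c), (m, 29, 27, y, t), (m, 29, 4, a, d), (m, 29, 4, b, q), (m, 29, 4, x, s), (r, 26, 20, q, p), (r, 29, 17, a, c), (r, 29, 27, y, t), (r, 29, 4, a, d), (r, 29, 4, b, q), (r, 29, 4, x, s), (x, 26, 20, q, p)}
Keep only column(s) A (18 duplicate(s) eliminated): {a, b, q, x, y}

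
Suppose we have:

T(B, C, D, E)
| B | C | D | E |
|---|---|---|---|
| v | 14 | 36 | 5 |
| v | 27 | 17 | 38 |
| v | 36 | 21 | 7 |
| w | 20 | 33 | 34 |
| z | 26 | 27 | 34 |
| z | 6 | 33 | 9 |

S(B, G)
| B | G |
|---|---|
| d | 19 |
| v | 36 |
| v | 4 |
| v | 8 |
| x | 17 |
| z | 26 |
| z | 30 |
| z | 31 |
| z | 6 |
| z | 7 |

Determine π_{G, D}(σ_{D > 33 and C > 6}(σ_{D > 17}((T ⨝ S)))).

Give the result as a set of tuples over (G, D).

{(36, 36), (4, 36), (8, 36)}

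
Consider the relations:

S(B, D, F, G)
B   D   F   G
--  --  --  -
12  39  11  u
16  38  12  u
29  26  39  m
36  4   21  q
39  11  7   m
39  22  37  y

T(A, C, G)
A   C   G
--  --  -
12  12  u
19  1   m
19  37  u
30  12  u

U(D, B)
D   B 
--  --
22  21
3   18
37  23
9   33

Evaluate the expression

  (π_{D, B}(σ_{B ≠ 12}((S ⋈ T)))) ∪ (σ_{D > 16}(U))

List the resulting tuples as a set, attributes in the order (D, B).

Joining S and T on G yields {(12, 39, 11, u, 12, 12), (12, 39, 11, u, 19, 37), (12, 39, 11, u, 30, 12), (16, 38, 12, u, 12, 12), (16, 38, 12, u, 19, 37), (16, 38, 12, u, 30, 12), (29, 26, 39, m, 19, 1), (39, 11, 7, m, 19, 1)}.
Selection B ≠ 12: {(16, 38, 12, u, 12, 12), (16, 38, 12, u, 19, 37), (16, 38, 12, u, 30, 12), (29, 26, 39, m, 19, 1), (39, 11, 7, m, 19, 1)}
π_{D, B} gives {(11, 39), (26, 29), (38, 16)} (2 duplicate(s) eliminated).
Selection D > 16: {(22, 21), (37, 23)}
Set union of the two operands is {(11, 39), (22, 21), (26, 29), (37, 23), (38, 16)}.

{(11, 39), (22, 21), (26, 29), (37, 23), (38, 16)}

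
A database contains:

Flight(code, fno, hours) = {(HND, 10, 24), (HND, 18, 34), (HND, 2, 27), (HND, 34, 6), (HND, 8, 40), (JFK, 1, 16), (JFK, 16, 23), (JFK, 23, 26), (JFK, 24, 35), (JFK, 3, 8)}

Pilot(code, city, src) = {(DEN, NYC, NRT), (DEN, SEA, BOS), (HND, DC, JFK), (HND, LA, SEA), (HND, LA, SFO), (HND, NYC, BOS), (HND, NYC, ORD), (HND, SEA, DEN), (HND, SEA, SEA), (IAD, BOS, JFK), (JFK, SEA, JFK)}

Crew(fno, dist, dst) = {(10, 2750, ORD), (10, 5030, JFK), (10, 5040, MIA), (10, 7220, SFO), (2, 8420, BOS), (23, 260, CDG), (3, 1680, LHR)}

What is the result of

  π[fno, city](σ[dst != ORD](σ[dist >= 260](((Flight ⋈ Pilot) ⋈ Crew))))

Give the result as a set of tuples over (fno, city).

{(10, DC), (10, LA), (10, NYC), (10, SEA), (2, DC), (2, LA), (2, NYC), (2, SEA), (23, SEA), (3, SEA)}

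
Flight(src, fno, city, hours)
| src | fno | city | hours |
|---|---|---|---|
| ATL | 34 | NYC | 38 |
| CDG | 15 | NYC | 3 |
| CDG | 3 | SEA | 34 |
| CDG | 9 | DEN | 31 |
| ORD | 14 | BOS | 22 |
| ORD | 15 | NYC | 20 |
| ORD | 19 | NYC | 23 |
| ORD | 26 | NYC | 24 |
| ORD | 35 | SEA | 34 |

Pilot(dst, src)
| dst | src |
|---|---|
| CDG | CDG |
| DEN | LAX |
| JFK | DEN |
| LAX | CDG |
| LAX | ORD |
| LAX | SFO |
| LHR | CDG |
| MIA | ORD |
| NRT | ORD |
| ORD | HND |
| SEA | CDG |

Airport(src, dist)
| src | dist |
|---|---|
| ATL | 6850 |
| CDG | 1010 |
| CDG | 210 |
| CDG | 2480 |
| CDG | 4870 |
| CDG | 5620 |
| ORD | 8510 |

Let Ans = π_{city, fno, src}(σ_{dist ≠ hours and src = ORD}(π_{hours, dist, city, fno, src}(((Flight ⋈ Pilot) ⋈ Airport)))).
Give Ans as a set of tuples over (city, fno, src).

Joining Flight and Pilot on src yields {(CDG, 15, NYC, 3, CDG), (CDG, 15, NYC, 3, LAX), (CDG, 15, NYC, 3, LHR), (CDG, 15, NYC, 3, SEA), (CDG, 3, SEA, 34, CDG), (CDG, 3, SEA, 34, LAX), (CDG, 3, SEA, 34, LHR), (CDG, 3, SEA, 34, SEA), (CDG, 9, DEN, 31, CDG), (CDG, 9, DEN, 31, LAX), (CDG, 9, DEN, 31, LHR), (CDG, 9, DEN, 31, SEA), (ORD, 14, BOS, 22, LAX), (ORD, 14, BOS, 22, MIA), (ORD, 14, BOS, 22, NRT), (ORD, 15, NYC, 20, LAX), (ORD, 15, NYC, 20, MIA), (ORD, 15, NYC, 20, NRT), (ORD, 19, NYC, 23, LAX), (ORD, 19, NYC, 23, MIA), (ORD, 19, NYC, 23, NRT), (ORD, 26, NYC, 24, LAX), (ORD, 26, NYC, 24, MIA), (ORD, 26, NYC, 24, NRT), (ORD, 35, SEA, 34, LAX), (ORD, 35, SEA, 34, MIA), (ORD, 35, SEA, 34, NRT)}.
Joining (Flight ⋈ Pilot) and Airport on src yields {(CDG, 15, NYC, 3, CDG, 1010), (CDG, 15, NYC, 3, CDG, 210), (CDG, 15, NYC, 3, CDG, 2480), (CDG, 15, NYC, 3, CDG, 4870), (CDG, 15, NYC, 3, CDG, 5620), (CDG, 15, NYC, 3, LAX, 1010), (CDG, 15, NYC, 3, LAX, 210), (CDG, 15, NYC, 3, LAX, 2480), (CDG, 15, NYC, 3, LAX, 4870), (CDG, 15, NYC, 3, LAX, 5620), (CDG, 15, NYC, 3, LHR, 1010), (CDG, 15, NYC, 3, LHR, 210), (CDG, 15, NYC, 3, LHR, 2480), (CDG, 15, NYC, 3, LHR, 4870), (CDG, 15, NYC, 3, LHR, 5620), (CDG, 15, NYC, 3, SEA, 1010), (CDG, 15, NYC, 3, SEA, 210), (CDG, 15, NYC, 3, SEA, 2480), (CDG, 15, NYC, 3, SEA, 4870), (CDG, 15, NYC, 3, SEA, 5620), (CDG, 3, SEA, 34, CDG, 1010), (CDG, 3, SEA, 34, CDG, 210), (CDG, 3, SEA, 34, CDG, 2480), (CDG, 3, SEA, 34, CDG, 4870), (CDG, 3, SEA, 34, CDG, 5620), (CDG, 3, SEA, 34, LAX, 1010), (CDG, 3, SEA, 34, LAX, 210), (CDG, 3, SEA, 34, LAX, 2480), (CDG, 3, SEA, 34, LAX, 4870), (CDG, 3, SEA, 34, LAX, 5620), (CDG, 3, SEA, 34, LHR, 1010), (CDG, 3, SEA, 34, LHR, 210), (CDG, 3, SEA, 34, LHR, 2480), (CDG, 3, SEA, 34, LHR, 4870), (CDG, 3, SEA, 34, LHR, 5620), (CDG, 3, SEA, 34, SEA, 1010), (CDG, 3, SEA, 34, SEA, 210), (CDG, 3, SEA, 34, SEA, 2480), (CDG, 3, SEA, 34, SEA, 4870), (CDG, 3, SEA, 34, SEA, 5620), (CDG, 9, DEN, 31, CDG, 1010), (CDG, 9, DEN, 31, CDG, 210), (CDG, 9, DEN, 31, CDG, 2480), (CDG, 9, DEN, 31, CDG, 4870), (CDG, 9, DEN, 31, CDG, 5620), (CDG, 9, DEN, 31, LAX, 1010), (CDG, 9, DEN, 31, LAX, 210), (CDG, 9, DEN, 31, LAX, 2480), (CDG, 9, DEN, 31, LAX, 4870), (CDG, 9, DEN, 31, LAX, 5620), (CDG, 9, DEN, 31, LHR, 1010), (CDG, 9, DEN, 31, LHR, 210), (CDG, 9, DEN, 31, LHR, 2480), (CDG, 9, DEN, 31, LHR, 4870), (CDG, 9, DEN, 31, LHR, 5620), (CDG, 9, DEN, 31, SEA, 1010), (CDG, 9, DEN, 31, SEA, 210), (CDG, 9, DEN, 31, SEA, 2480), (CDG, 9, DEN, 31, SEA, 4870), (CDG, 9, DEN, 31, SEA, 5620), (ORD, 14, BOS, 22, LAX, 8510), (ORD, 14, BOS, 22, MIA, 8510), (ORD, 14, BOS, 22, NRT, 8510), (ORD, 15, NYC, 20, LAX, 8510), (ORD, 15, NYC, 20, MIA, 8510), (ORD, 15, NYC, 20, NRT, 8510), (ORD, 19, NYC, 23, LAX, 8510), (ORD, 19, NYC, 23, MIA, 8510), (ORD, 19, NYC, 23, NRT, 8510), (ORD, 26, NYC, 24, LAX, 8510), (ORD, 26, NYC, 24, MIA, 8510), (ORD, 26, NYC, 24, NRT, 8510), (ORD, 35, SEA, 34, LAX, 8510), (ORD, 35, SEA, 34, MIA, 8510), (ORD, 35, SEA, 34, NRT, 8510)}.
π[hours, dist, city, fno, src]: project onto (hours, dist, city, fno, src) (55 duplicate(s) eliminated) → {(20, 8510, NYC, 15, ORD), (22, 8510, BOS, 14, ORD), (23, 8510, NYC, 19, ORD), (24, 8510, NYC, 26, ORD), (3, 1010, NYC, 15, CDG), (3, 210, NYC, 15, CDG), (3, 2480, NYC, 15, CDG), (3, 4870, NYC, 15, CDG), (3, 5620, NYC, 15, CDG), (31, 1010, DEN, 9, CDG), (31, 210, DEN, 9, CDG), (31, 2480, DEN, 9, CDG), (31, 4870, DEN, 9, CDG), (31, 5620, DEN, 9, CDG), (34, 1010, SEA, 3, CDG), (34, 210, SEA, 3, CDG), (34, 2480, SEA, 3, CDG), (34, 4870, SEA, 3, CDG), (34, 5620, SEA, 3, CDG), (34, 8510, SEA, 35, ORD)}
σ[dist ≠ hours and src = ORD]: keep tuples satisfying dist ≠ hours and src = ORD → {(20, 8510, NYC, 15, ORD), (22, 8510, BOS, 14, ORD), (23, 8510, NYC, 19, ORD), (24, 8510, NYC, 26, ORD), (34, 8510, SEA, 35, ORD)}
π[city, fno, src]: project onto (city, fno, src) → {(BOS, 14, ORD), (NYC, 15, ORD), (NYC, 19, ORD), (NYC, 26, ORD), (SEA, 35, ORD)}

{(BOS, 14, ORD), (NYC, 15, ORD), (NYC, 19, ORD), (NYC, 26, ORD), (SEA, 35, ORD)}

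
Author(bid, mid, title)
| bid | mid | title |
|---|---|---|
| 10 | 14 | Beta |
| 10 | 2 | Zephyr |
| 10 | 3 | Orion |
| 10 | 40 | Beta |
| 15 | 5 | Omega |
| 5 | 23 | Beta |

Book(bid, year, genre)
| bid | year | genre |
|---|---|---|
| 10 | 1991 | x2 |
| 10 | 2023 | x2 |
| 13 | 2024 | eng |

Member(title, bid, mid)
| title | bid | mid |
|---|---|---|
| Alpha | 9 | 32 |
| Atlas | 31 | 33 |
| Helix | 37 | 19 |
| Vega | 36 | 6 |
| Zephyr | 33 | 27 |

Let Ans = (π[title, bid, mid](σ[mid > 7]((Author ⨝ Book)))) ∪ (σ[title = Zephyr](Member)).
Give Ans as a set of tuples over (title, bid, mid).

Joining Author and Book on bid yields {(10, 14, Beta, 1991, x2), (10, 14, Beta, 2023, x2), (10, 2, Zephyr, 1991, x2), (10, 2, Zephyr, 2023, x2), (10, 3, Orion, 1991, x2), (10, 3, Orion, 2023, x2), (10, 40, Beta, 1991, x2), (10, 40, Beta, 2023, x2)}.
Apply σ_{mid > 7}; surviving tuples: {(10, 14, Beta, 1991, x2), (10, 14, Beta, 2023, x2), (10, 40, Beta, 1991, x2), (10, 40, Beta, 2023, x2)}
π_{title, bid, mid} gives {(Beta, 10, 14), (Beta, 10, 40)} (2 duplicate(s) eliminated).
Apply σ_{title = Zephyr}; surviving tuples: {(Zephyr, 33, 27)}
Taking the union: {(Beta, 10, 14), (Beta, 10, 40), (Zephyr, 33, 27)}

{(Beta, 10, 14), (Beta, 10, 40), (Zephyr, 33, 27)}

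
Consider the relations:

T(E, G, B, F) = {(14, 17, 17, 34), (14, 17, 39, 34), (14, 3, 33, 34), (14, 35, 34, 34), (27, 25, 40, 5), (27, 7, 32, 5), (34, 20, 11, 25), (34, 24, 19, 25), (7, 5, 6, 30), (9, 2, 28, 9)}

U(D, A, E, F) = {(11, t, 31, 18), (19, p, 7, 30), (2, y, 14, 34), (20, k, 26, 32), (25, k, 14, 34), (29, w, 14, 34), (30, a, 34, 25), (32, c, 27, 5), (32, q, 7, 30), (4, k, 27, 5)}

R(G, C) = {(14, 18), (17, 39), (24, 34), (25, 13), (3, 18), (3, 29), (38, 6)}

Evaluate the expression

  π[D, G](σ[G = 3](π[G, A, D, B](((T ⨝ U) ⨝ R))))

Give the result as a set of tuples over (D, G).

{(2, 3), (25, 3), (29, 3)}

Joining T and U on E, F yields {(14, 17, 17, 34, 2, y), (14, 17, 17, 34, 25, k), (14, 17, 17, 34, 29, w), (14, 17, 39, 34, 2, y), (14, 17, 39, 34, 25, k), (14, 17, 39, 34, 29, w), (14, 3, 33, 34, 2, y), (14, 3, 33, 34, 25, k), (14, 3, 33, 34, 29, w), (14, 35, 34, 34, 2, y), (14, 35, 34, 34, 25, k), (14, 35, 34, 34, 29, w), (27, 25, 40, 5, 32, c), (27, 25, 40, 5, 4, k), (27, 7, 32, 5, 32, c), (27, 7, 32, 5, 4, k), (34, 20, 11, 25, 30, a), (34, 24, 19, 25, 30, a), (7, 5, 6, 30, 19, p), (7, 5, 6, 30, 32, q)}.
Joining (T ⨝ U) and R on G yields {(14, 17, 17, 34, 2, y, 39), (14, 17, 17, 34, 25, k, 39), (14, 17, 17, 34, 29, w, 39), (14, 17, 39, 34, 2, y, 39), (14, 17, 39, 34, 25, k, 39), (14, 17, 39, 34, 29, w, 39), (14, 3, 33, 34, 2, y, 18), (14, 3, 33, 34, 2, y, 29), (14, 3, 33, 34, 25, k, 18), (14, 3, 33, 34, 25, k, 29), (14, 3, 33, 34, 29, w, 18), (14, 3, 33, 34, 29, w, 29), (27, 25, 40, 5, 32, c, 13), (27, 25, 40, 5, 4, k, 13), (34, 24, 19, 25, 30, a, 34)}.
Keep only column(s) G, A, D, B (3 duplicate(s) eliminated): {(17, k, 25, 17), (17, k, 25, 39), (17, w, 29, 17), (17, w, 29, 39), (17, y, 2, 17), (17, y, 2, 39), (24, a, 30, 19), (25, c, 32, 40), (25, k, 4, 40), (3, k, 25, 33), (3, w, 29, 33), (3, y, 2, 33)}
σ[G = 3]: keep tuples satisfying G = 3 → {(3, k, 25, 33), (3, w, 29, 33), (3, y, 2, 33)}
Keep only column(s) D, G: {(2, 3), (25, 3), (29, 3)}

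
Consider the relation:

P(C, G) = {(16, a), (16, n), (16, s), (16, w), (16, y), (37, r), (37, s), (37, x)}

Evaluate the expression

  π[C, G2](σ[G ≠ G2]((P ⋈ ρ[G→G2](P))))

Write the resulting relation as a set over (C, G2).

{(16, a), (16, n), (16, s), (16, w), (16, y), (37, r), (37, s), (37, x)}

ρ[G→G2]: schema becomes (C, G2); tuples unchanged.
P ⋈ ρ[G→G2](P) (natural join on C): {(16, a, a), (16, a, n), (16, a, s), (16, a, w), (16, a, y), (16, n, a), (16, n, n), (16, n, s), (16, n, w), (16, n, y), (16, s, a), (16, s, n), (16, s, s), (16, s, w), (16, s, y), (16, w, a), (16, w, n), (16, w, s), (16, w, w), (16, w, y), (16, y, a), (16, y, n), (16, y, s), (16, y, w), (16, y, y), (37, r, r), (37, r, s), (37, r, x), (37, s, r), (37, s, s), (37, s, x), (37, x, r), (37, x, s), (37, x, x)}
σ[G ≠ G2]: keep tuples satisfying G ≠ G2 → {(16, a, n), (16, a, s), (16, a, w), (16, a, y), (16, n, a), (16, n, s), (16, n, w), (16, n, y), (16, s, a), (16, s, n), (16, s, w), (16, s, y), (16, w, a), (16, w, n), (16, w, s), (16, w, y), (16, y, a), (16, y, n), (16, y, s), (16, y, w), (37, r, s), (37, r, x), (37, s, r), (37, s, x), (37, x, r), (37, x, s)}
π[C, G2]: project onto (C, G2) (18 duplicate(s) eliminated) → {(16, a), (16, n), (16, s), (16, w), (16, y), (37, r), (37, s), (37, x)}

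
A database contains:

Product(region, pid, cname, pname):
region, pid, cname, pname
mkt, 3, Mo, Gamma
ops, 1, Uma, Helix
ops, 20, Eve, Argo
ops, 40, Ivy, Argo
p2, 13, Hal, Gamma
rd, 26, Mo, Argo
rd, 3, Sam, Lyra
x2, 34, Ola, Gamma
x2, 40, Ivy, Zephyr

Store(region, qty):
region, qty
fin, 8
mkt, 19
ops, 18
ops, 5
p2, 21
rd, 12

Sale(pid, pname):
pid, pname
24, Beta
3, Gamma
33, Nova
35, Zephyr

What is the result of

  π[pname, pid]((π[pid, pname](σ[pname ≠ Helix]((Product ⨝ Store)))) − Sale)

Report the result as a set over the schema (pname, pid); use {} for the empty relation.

{(Argo, 20), (Argo, 26), (Argo, 40), (Gamma, 13), (Lyra, 3)}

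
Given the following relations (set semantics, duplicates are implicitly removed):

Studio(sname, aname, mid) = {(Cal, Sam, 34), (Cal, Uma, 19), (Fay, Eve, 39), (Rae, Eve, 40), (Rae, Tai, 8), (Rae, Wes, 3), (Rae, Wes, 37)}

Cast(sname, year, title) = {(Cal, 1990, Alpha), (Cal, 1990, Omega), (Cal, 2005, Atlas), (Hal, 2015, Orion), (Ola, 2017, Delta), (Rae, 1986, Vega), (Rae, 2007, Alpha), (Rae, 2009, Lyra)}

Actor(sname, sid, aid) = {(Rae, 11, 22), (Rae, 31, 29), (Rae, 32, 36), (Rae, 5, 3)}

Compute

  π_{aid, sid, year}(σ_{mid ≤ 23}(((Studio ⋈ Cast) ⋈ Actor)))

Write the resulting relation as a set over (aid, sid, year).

{(22, 11, 1986), (22, 11, 2007), (22, 11, 2009), (29, 31, 1986), (29, 31, 2007), (29, 31, 2009), (3, 5, 1986), (3, 5, 2007), (3, 5, 2009), (36, 32, 1986), (36, 32, 2007), (36, 32, 2009)}

Studio ⋈ Cast (natural join on sname): {(Cal, Sam, 34, 1990, Alpha), (Cal, Sam, 34, 1990, Omega), (Cal, Sam, 34, 2005, Atlas), (Cal, Uma, 19, 1990, Alpha), (Cal, Uma, 19, 1990, Omega), (Cal, Uma, 19, 2005, Atlas), (Rae, Eve, 40, 1986, Vega), (Rae, Eve, 40, 2007, Alpha), (Rae, Eve, 40, 2009, Lyra), (Rae, Tai, 8, 1986, Vega), (Rae, Tai, 8, 2007, Alpha), (Rae, Tai, 8, 2009, Lyra), (Rae, Wes, 3, 1986, Vega), (Rae, Wes, 3, 2007, Alpha), (Rae, Wes, 3, 2009, Lyra), (Rae, Wes, 37, 1986, Vega), (Rae, Wes, 37, 2007, Alpha), (Rae, Wes, 37, 2009, Lyra)}
(Studio ⋈ Cast) ⋈ Actor (natural join on sname): {(Rae, Eve, 40, 1986, Vega, 11, 22), (Rae, Eve, 40, 1986, Vega, 31, 29), (Rae, Eve, 40, 1986, Vega, 32, 36), (Rae, Eve, 40, 1986, Vega, 5, 3), (Rae, Eve, 40, 2007, Alpha, 11, 22), (Rae, Eve, 40, 2007, Alpha, 31, 29), (Rae, Eve, 40, 2007, Alpha, 32, 36), (Rae, Eve, 40, 2007, Alpha, 5, 3), (Rae, Eve, 40, 2009, Lyra, 11, 22), (Rae, Eve, 40, 2009, Lyra, 31, 29), (Rae, Eve, 40, 2009, Lyra, 32, 36), (Rae, Eve, 40, 2009, Lyra, 5, 3), (Rae, Tai, 8, 1986, Vega, 11, 22), (Rae, Tai, 8, 1986, Vega, 31, 29), (Rae, Tai, 8, 1986, Vega, 32, 36), (Rae, Tai, 8, 1986, Vega, 5, 3), (Rae, Tai, 8, 2007, Alpha, 11, 22), (Rae, Tai, 8, 2007, Alpha, 31, 29), (Rae, Tai, 8, 2007, Alpha, 32, 36), (Rae, Tai, 8, 2007, Alpha, 5, 3), (Rae, Tai, 8, 2009, Lyra, 11, 22), (Rae, Tai, 8, 2009, Lyra, 31, 29), (Rae, Tai, 8, 2009, Lyra, 32, 36), (Rae, Tai, 8, 2009, Lyra, 5, 3), (Rae, Wes, 3, 1986, Vega, 11, 22), (Rae, Wes, 3, 1986, Vega, 31, 29), (Rae, Wes, 3, 1986, Vega, 32, 36), (Rae, Wes, 3, 1986, Vega, 5, 3), (Rae, Wes, 3, 2007, Alpha, 11, 22), (Rae, Wes, 3, 2007, Alpha, 31, 29), (Rae, Wes, 3, 2007, Alpha, 32, 36), (Rae, Wes, 3, 2007, Alpha, 5, 3), (Rae, Wes, 3, 2009, Lyra, 11, 22), (Rae, Wes, 3, 2009, Lyra, 31, 29), (Rae, Wes, 3, 2009, Lyra, 32, 36), (Rae, Wes, 3, 2009, Lyra, 5, 3), (Rae, Wes, 37, 1986, Vega, 11, 22), (Rae, Wes, 37, 1986, Vega, 31, 29), (Rae, Wes, 37, 1986, Vega, 32, 36), (Rae, Wes, 37, 1986, Vega, 5, 3), (Rae, Wes, 37, 2007, Alpha, 11, 22), (Rae, Wes, 37, 2007, Alpha, 31, 29), (Rae, Wes, 37, 2007, Alpha, 32, 36), (Rae, Wes, 37, 2007, Alpha, 5, 3), (Rae, Wes, 37, 2009, Lyra, 11, 22), (Rae, Wes, 37, 2009, Lyra, 31, 29), (Rae, Wes, 37, 2009, Lyra, 32, 36), (Rae, Wes, 37, 2009, Lyra, 5, 3)}
Filtering on mid ≤ 23 leaves {(Rae, Tai, 8, 1986, Vega, 11, 22), (Rae, Tai, 8, 1986, Vega, 31, 29), (Rae, Tai, 8, 1986, Vega, 32, 36), (Rae, Tai, 8, 1986, Vega, 5, 3), (Rae, Tai, 8, 2007, Alpha, 11, 22), (Rae, Tai, 8, 2007, Alpha, 31, 29), (Rae, Tai, 8, 2007, Alpha, 32, 36), (Rae, Tai, 8, 2007, Alpha, 5, 3), (Rae, Tai, 8, 2009, Lyra, 11, 22), (Rae, Tai, 8, 2009, Lyra, 31, 29), (Rae, Tai, 8, 2009, Lyra, 32, 36), (Rae, Tai, 8, 2009, Lyra, 5, 3), (Rae, Wes, 3, 1986, Vega, 11, 22), (Rae, Wes, 3, 1986, Vega, 31, 29), (Rae, Wes, 3, 1986, Vega, 32, 36), (Rae, Wes, 3, 1986, Vega, 5, 3), (Rae, Wes, 3, 2007, Alpha, 11, 22), (Rae, Wes, 3, 2007, Alpha, 31, 29), (Rae, Wes, 3, 2007, Alpha, 32, 36), (Rae, Wes, 3, 2007, Alpha, 5, 3), (Rae, Wes, 3, 2009, Lyra, 11, 22), (Rae, Wes, 3, 2009, Lyra, 31, 29), (Rae, Wes, 3, 2009, Lyra, 32, 36), (Rae, Wes, 3, 2009, Lyra, 5, 3)}.
Projecting to aid, sid, year (12 duplicate(s) eliminated): {(22, 11, 1986), (22, 11, 2007), (22, 11, 2009), (29, 31, 1986), (29, 31, 2007), (29, 31, 2009), (3, 5, 1986), (3, 5, 2007), (3, 5, 2009), (36, 32, 1986), (36, 32, 2007), (36, 32, 2009)}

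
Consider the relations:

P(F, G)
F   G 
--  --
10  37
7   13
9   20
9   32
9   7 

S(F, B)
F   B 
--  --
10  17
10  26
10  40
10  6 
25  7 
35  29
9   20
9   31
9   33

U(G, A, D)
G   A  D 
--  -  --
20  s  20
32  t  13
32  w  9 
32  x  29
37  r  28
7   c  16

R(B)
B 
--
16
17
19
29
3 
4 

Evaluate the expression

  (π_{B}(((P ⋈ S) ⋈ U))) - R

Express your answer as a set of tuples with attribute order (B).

P ⋈ S (natural join on F): {(10, 37, 17), (10, 37, 26), (10, 37, 40), (10, 37, 6), (9, 20, 20), (9, 20, 31), (9, 20, 33), (9, 32, 20), (9, 32, 31), (9, 32, 33), (9, 7, 20), (9, 7, 31), (9, 7, 33)}
(P ⋈ S) ⋈ U (natural join on G): {(10, 37, 17, r, 28), (10, 37, 26, r, 28), (10, 37, 40, r, 28), (10, 37, 6, r, 28), (9, 20, 20, s, 20), (9, 20, 31, s, 20), (9, 20, 33, s, 20), (9, 32, 20, t, 13), (9, 32, 20, w, 9), (9, 32, 20, x, 29), (9, 32, 31, t, 13), (9, 32, 31, w, 9), (9, 32, 31, x, 29), (9, 32, 33, t, 13), (9, 32, 33, w, 9), (9, 32, 33, x, 29), (9, 7, 20, c, 16), (9, 7, 31, c, 16), (9, 7, 33, c, 16)}
π[B]: project onto (B) (12 duplicate(s) eliminated) → {17, 20, 26, 31, 33, 40, 6}
Difference: {17, 20, 26, 31, 33, 40, 6} with {16, 17, 19, 29, 3, 4} → {20, 26, 31, 33, 40, 6}

{20, 26, 31, 33, 40, 6}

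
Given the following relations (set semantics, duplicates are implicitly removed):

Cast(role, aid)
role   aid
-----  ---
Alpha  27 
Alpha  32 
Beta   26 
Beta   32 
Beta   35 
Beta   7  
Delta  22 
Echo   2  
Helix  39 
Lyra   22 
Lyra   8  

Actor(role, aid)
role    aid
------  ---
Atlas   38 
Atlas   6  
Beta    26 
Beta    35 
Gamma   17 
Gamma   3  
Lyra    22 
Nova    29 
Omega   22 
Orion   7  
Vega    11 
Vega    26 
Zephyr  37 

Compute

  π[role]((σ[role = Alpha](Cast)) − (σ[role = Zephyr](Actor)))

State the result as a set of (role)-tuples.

{Alpha}

Apply σ_{role = Alpha}; surviving tuples: {(Alpha, 27), (Alpha, 32)}
Apply σ_{role = Zephyr}; surviving tuples: {(Zephyr, 37)}
Taking the difference: {(Alpha, 27), (Alpha, 32)}
π[role]: project onto (role) (1 duplicate(s) eliminated) → {Alpha}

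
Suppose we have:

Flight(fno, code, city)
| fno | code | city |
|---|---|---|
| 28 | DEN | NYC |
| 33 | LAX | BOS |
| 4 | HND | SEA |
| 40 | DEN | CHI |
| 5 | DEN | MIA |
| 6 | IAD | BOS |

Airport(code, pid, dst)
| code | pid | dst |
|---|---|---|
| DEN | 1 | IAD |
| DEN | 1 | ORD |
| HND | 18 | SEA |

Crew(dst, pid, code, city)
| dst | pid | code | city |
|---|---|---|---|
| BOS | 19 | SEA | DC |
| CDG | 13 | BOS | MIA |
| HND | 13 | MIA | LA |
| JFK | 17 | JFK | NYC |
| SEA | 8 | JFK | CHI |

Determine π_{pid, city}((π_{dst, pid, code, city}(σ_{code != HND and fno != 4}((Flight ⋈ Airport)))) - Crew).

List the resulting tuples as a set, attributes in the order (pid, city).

Natural join on code: {(28, DEN, NYC, 1, IAD), (28, DEN, NYC, 1, ORD), (4, HND, SEA, 18, SEA), (40, DEN, CHI, 1, IAD), (40, DEN, CHI, 1, ORD), (5, DEN, MIA, 1, IAD), (5, DEN, MIA, 1, ORD)}
σ[code != HND and fno != 4]: keep tuples satisfying code != HND and fno != 4 → {(28, DEN, NYC, 1, IAD), (28, DEN, NYC, 1, ORD), (40, DEN, CHI, 1, IAD), (40, DEN, CHI, 1, ORD), (5, DEN, MIA, 1, IAD), (5, DEN, MIA, 1, ORD)}
Keep only column(s) dst, pid, code, city: {(IAD, 1, DEN, CHI), (IAD, 1, DEN, MIA), (IAD, 1, DEN, NYC), (ORD, 1, DEN, CHI), (ORD, 1, DEN, MIA), (ORD, 1, DEN, NYC)}
Difference: {(IAD, 1, DEN, CHI), (IAD, 1, DEN, MIA), (IAD, 1, DEN, NYC), (ORD, 1, DEN, CHI), (ORD, 1, DEN, MIA), (ORD, 1, DEN, NYC)} with {(BOS, 19, SEA, DC), (CDG, 13, BOS, MIA), (HND, 13, MIA, LA), (JFK, 17, JFK, NYC), (SEA, 8, JFK, CHI)} → {(IAD, 1, DEN, CHI), (IAD, 1, DEN, MIA), (IAD, 1, DEN, NYC), (ORD, 1, DEN, CHI), (ORD, 1, DEN, MIA), (ORD, 1, DEN, NYC)}
Keep only column(s) pid, city (3 duplicate(s) eliminated): {(1, CHI), (1, MIA), (1, NYC)}

{(1, CHI), (1, MIA), (1, NYC)}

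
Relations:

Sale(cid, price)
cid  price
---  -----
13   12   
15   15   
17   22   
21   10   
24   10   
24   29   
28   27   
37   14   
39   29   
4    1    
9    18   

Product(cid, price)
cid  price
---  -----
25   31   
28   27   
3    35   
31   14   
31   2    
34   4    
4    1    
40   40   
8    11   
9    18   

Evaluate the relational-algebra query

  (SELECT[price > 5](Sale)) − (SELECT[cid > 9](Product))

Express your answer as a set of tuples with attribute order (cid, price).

{(13, 12), (15, 15), (17, 22), (21, 10), (24, 10), (24, 29), (37, 14), (39, 29), (9, 18)}

Selection price > 5: {(13, 12), (15, 15), (17, 22), (21, 10), (24, 10), (24, 29), (28, 27), (37, 14), (39, 29), (9, 18)}
Selection cid > 9: {(25, 31), (28, 27), (31, 14), (31, 2), (34, 4), (40, 40)}
Difference: {(13, 12), (15, 15), (17, 22), (21, 10), (24, 10), (24, 29), (28, 27), (37, 14), (39, 29), (9, 18)} with {(25, 31), (28, 27), (31, 14), (31, 2), (34, 4), (40, 40)} → {(13, 12), (15, 15), (17, 22), (21, 10), (24, 10), (24, 29), (37, 14), (39, 29), (9, 18)}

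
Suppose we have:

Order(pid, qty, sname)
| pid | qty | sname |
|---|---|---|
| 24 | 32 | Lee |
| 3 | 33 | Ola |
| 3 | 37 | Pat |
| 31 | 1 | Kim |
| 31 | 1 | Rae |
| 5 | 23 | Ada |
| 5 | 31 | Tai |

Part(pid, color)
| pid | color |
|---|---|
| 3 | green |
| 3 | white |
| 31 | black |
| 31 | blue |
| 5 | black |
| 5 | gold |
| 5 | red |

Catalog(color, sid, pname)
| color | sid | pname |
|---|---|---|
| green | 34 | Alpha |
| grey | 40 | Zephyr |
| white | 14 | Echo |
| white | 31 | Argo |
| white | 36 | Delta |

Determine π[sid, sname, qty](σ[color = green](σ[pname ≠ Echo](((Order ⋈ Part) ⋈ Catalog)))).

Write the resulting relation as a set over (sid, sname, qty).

{(34, Ola, 33), (34, Pat, 37)}

Joining Order and Part on pid yields {(3, 33, Ola, green), (3, 33, Ola, white), (3, 37, Pat, green), (3, 37, Pat, white), (31, 1, Kim, black), (31, 1, Kim, blue), (31, 1, Rae, black), (31, 1, Rae, blue), (5, 23, Ada, black), (5, 23, Ada, gold), (5, 23, Ada, red), (5, 31, Tai, black), (5, 31, Tai, gold), (5, 31, Tai, red)}.
Joining (Order ⋈ Part) and Catalog on color yields {(3, 33, Ola, green, 34, Alpha), (3, 33, Ola, white, 14, Echo), (3, 33, Ola, white, 31, Argo), (3, 33, Ola, white, 36, Delta), (3, 37, Pat, green, 34, Alpha), (3, 37, Pat, white, 14, Echo), (3, 37, Pat, white, 31, Argo), (3, 37, Pat, white, 36, Delta)}.
Apply σ_{pname ≠ Echo}; surviving tuples: {(3, 33, Ola, green, 34, Alpha), (3, 33, Ola, white, 31, Argo), (3, 33, Ola, white, 36, Delta), (3, 37, Pat, green, 34, Alpha), (3, 37, Pat, white, 31, Argo), (3, 37, Pat, white, 36, Delta)}
Apply σ_{color = green}; surviving tuples: {(3, 33, Ola, green, 34, Alpha), (3, 37, Pat, green, 34, Alpha)}
π[sid, sname, qty]: project onto (sid, sname, qty) → {(34, Ola, 33), (34, Pat, 37)}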